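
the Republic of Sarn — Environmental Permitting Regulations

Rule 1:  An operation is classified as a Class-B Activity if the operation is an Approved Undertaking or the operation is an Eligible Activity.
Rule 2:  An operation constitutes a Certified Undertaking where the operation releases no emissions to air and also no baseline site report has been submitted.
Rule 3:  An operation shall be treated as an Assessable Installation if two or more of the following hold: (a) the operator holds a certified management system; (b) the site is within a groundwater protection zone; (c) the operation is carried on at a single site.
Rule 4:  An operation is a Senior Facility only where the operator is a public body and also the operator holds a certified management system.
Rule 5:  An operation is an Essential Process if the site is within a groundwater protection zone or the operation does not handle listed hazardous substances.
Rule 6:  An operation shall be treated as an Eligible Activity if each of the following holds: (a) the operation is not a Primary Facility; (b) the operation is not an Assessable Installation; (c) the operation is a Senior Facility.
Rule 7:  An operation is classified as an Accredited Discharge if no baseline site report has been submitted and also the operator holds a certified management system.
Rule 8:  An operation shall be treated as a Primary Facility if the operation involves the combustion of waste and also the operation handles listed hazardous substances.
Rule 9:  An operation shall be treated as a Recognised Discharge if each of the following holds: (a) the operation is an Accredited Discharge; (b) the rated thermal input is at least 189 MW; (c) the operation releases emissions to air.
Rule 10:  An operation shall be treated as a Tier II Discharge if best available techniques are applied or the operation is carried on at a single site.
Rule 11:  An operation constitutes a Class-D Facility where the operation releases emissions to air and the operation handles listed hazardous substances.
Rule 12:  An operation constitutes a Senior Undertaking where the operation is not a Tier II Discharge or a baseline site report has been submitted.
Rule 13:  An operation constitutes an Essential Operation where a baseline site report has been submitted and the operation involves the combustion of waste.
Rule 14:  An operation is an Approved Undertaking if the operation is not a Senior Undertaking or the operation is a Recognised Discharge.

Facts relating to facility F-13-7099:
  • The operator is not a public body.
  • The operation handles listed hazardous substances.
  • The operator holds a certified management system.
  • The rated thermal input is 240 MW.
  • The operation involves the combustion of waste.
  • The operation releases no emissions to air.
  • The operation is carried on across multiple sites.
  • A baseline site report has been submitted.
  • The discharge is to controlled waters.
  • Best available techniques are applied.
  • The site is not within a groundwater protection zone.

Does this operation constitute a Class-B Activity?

rule 10 — Tier II Discharge: [best available techniques are applied? yes] OR [the operation is carried on at a single site? no] → satisfied.
rule 12 — Senior Undertaking: [not a Tier II Discharge (rule 10)? no] OR [a baseline site report has been submitted? yes] → satisfied.
rule 7 — Accredited Discharge: [no baseline site report has been submitted? no] AND [the operator holds a certified management system? yes] → not satisfied.
rule 9 — Recognised Discharge: [Accredited Discharge (rule 7)? no] AND [rated thermal input: 240 MW ≥ 189 MW? yes] AND [the operation releases emissions to air? no] → not satisfied.
rule 14 — Approved Undertaking: [not a Senior Undertaking (rule 12)? no] OR [Recognised Discharge (rule 9)? no] → not satisfied.
rule 8 — Primary Facility: [the operation involves the combustion of waste? yes] AND [the operation handles listed hazardous substances? yes] → satisfied.
rule 3 — Assessable Installation: the operator holds a certified management system? yes; the site is within a groundwater protection zone? no; the operation is carried on at a single site? no — 1 of 3 hold (need ≥2) → not satisfied.
rule 4 — Senior Facility: [the operator is a public body? no] AND [the operator holds a certified management system? yes] → not satisfied.
rule 6 — Eligible Activity: [not a Primary Facility (rule 8)? no] AND [not an Assessable Installation (rule 3)? yes] AND [Senior Facility (rule 4)? no] → not satisfied.
rule 1 — Class-B Activity: [Approved Undertaking (rule 14)? no] OR [Eligible Activity (rule 6)? no] → not satisfied.

No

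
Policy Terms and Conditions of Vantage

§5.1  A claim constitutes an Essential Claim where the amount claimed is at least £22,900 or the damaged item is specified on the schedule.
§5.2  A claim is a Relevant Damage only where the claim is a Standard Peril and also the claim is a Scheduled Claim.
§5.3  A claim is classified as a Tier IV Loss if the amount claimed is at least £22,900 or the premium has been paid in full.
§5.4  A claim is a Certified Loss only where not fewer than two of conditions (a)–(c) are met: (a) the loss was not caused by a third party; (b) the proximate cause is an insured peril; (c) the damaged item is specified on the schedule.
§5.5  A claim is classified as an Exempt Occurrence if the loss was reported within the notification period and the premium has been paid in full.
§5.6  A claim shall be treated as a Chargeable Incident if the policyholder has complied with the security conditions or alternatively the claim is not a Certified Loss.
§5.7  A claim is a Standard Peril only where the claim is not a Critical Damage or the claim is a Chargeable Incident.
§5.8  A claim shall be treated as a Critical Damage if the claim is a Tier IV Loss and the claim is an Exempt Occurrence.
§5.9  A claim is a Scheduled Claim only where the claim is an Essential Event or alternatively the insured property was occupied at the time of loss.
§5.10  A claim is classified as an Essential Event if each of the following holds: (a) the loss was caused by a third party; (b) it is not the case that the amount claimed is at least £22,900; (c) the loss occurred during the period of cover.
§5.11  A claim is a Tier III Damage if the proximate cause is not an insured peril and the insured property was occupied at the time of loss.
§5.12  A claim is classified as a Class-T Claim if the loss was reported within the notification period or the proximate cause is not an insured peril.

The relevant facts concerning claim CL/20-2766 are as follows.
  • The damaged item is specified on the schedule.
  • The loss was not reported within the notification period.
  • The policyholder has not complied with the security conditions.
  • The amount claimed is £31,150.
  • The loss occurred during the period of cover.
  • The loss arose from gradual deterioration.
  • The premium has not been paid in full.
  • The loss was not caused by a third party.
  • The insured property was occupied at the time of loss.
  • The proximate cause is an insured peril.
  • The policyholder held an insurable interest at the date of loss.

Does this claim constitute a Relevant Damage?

Yes

Under §5.3: amount claimed: £31,150 ≥ £22,900? yes; or the premium has been paid in full? no. So the claim is a Tier IV Loss.
Under §5.5: the loss was reported within the notification period? no; and the premium has been paid in full? no. So the claim is not an Exempt Occurrence.
Under §5.8: Tier IV Loss (§5.3)? yes; and Exempt Occurrence (§5.5)? no. So the claim is not a Critical Damage.
Under §5.4: the loss was not caused by a third party? yes; the proximate cause is an insured peril? yes; the damaged item is specified on the schedule? yes — 3 of 3 hold (need ≥2) → satisfied.
Under §5.6: the policyholder has complied with the security conditions? no; or not a Certified Loss (§5.4)? no. So the claim is not a Chargeable Incident.
Under §5.7: not a Critical Damage (§5.8)? yes; or Chargeable Incident (§5.6)? no. So the claim is a Standard Peril.
Under §5.10: the loss was caused by a third party? no; and amount claimed: £31,150 ≥ £22,900? yes, so negated condition no; and the loss occurred during the period of cover? yes. So the claim is not an Essential Event.
Under §5.9: Essential Event (§5.10)? no; or the insured property was occupied at the time of loss? yes. So the claim is a Scheduled Claim.
Under §5.2: Standard Peril (§5.7)? yes; and Scheduled Claim (§5.9)? yes. So the claim is a Relevant Damage.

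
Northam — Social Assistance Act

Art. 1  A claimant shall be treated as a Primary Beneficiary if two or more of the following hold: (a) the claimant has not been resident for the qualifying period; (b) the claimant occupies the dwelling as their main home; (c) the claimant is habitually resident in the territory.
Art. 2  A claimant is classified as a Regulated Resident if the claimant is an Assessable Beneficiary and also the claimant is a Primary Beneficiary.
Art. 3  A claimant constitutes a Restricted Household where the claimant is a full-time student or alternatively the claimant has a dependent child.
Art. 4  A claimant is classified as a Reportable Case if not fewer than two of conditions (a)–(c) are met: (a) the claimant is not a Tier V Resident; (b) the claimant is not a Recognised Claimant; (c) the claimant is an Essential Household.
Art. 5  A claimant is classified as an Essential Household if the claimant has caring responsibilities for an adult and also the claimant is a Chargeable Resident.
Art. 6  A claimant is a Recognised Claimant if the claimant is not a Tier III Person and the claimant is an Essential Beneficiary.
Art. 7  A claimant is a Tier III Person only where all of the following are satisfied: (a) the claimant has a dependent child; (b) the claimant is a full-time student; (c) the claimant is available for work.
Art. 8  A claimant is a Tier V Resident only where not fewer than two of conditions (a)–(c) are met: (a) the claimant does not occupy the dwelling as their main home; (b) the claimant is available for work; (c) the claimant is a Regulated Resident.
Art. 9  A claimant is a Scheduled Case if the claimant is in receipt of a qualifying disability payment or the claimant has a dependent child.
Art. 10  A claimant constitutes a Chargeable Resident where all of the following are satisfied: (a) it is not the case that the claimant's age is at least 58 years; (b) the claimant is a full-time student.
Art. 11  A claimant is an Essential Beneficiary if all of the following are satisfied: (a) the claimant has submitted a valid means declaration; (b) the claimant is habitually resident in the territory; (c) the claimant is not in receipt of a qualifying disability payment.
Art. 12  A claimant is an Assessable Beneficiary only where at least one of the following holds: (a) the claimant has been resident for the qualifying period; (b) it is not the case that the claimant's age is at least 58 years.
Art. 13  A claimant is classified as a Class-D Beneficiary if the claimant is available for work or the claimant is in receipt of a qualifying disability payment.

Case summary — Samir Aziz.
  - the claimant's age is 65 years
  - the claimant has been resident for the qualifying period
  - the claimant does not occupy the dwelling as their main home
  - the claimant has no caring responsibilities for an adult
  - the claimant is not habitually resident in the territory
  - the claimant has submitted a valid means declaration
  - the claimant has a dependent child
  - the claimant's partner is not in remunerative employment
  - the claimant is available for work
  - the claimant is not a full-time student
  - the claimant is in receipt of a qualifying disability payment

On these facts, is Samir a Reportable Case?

article 12 — Assessable Beneficiary: [the claimant has been resident for the qualifying period? yes] OR [claimant's age: 65 years ≥ 58 years? yes, so negated condition no] → satisfied.
article 1 — Primary Beneficiary: the claimant has not been resident for the qualifying period? no; the claimant occupies the dwelling as their main home? no; the claimant is habitually resident in the territory? no — 0 of 3 hold (need ≥2) → not satisfied.
article 2 — Regulated Resident: [Assessable Beneficiary (article 12)? yes] AND [Primary Beneficiary (article 1)? no] → not satisfied.
article 8 — Tier V Resident: the claimant does not occupy the dwelling as their main home? yes; the claimant is available for work? yes; Regulated Resident (article 2)? no — 2 of 3 hold (need ≥2) → satisfied.
article 7 — Tier III Person: [the claimant has a dependent child? yes] AND [the claimant is a full-time student? no] AND [the claimant is available for work? yes] → not satisfied.
article 11 — Essential Beneficiary: [the claimant has submitted a valid means declaration? yes] AND [the claimant is habitually resident in the territory? no] AND [the claimant is not in receipt of a qualifying disability payment? no] → not satisfied.
article 6 — Recognised Claimant: [not a Tier III Person (article 7)? yes] AND [Essential Beneficiary (article 11)? no] → not satisfied.
article 10 — Chargeable Resident: [claimant's age: 65 years ≥ 58 years? yes, so negated condition no] AND [the claimant is a full-time student? no] → not satisfied.
article 5 — Essential Household: [the claimant has caring responsibilities for an adult? no] AND [Chargeable Resident (article 10)? no] → not satisfied.
article 4 — Reportable Case: not a Tier V Resident (article 8)? no; not a Recognised Claimant (article 6)? yes; Essential Household (article 5)? no — 1 of 3 hold (need ≥2) → not satisfied.

No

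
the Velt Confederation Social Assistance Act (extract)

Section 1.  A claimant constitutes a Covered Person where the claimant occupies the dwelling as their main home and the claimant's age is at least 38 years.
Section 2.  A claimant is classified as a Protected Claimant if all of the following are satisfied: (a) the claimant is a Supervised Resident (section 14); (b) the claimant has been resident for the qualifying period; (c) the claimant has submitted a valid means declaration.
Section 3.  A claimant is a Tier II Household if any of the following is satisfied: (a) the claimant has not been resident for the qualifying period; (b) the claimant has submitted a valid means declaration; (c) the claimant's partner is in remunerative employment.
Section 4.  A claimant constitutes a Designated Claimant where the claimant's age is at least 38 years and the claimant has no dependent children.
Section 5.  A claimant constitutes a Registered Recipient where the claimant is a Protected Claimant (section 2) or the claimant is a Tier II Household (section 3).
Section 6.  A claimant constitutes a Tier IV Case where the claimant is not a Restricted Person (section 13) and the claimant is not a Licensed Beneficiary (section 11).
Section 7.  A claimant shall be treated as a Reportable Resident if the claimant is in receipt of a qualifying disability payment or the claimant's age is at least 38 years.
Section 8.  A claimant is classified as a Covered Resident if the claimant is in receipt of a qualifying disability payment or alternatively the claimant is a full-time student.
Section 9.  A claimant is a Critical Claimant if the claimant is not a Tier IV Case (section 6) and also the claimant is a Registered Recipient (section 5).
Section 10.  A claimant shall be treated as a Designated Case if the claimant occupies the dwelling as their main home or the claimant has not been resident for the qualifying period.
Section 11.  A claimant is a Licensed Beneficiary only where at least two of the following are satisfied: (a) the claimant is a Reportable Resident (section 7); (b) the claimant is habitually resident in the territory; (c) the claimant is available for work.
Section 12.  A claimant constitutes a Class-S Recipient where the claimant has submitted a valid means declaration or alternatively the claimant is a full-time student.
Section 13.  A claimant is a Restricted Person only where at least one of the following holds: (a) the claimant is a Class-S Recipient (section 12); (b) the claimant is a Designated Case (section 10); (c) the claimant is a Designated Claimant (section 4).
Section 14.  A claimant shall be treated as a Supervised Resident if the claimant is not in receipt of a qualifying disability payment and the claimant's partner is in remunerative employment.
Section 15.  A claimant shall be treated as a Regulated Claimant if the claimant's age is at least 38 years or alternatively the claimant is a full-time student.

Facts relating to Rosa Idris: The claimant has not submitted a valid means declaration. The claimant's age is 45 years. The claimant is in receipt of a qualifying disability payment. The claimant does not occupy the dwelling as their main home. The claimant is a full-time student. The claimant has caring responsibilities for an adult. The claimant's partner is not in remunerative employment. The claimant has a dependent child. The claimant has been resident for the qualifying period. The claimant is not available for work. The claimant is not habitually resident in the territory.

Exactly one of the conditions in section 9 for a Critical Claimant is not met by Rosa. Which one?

Registered Recipient

section 12 — Class-S Recipient: [the claimant has submitted a valid means declaration? no] OR [the claimant is a full-time student? yes] → satisfied.
section 10 — Designated Case: [the claimant occupies the dwelling as their main home? no] OR [the claimant has not been resident for the qualifying period? no] → not satisfied.
section 4 — Designated Claimant: [claimant's age: 45 years ≥ 38 years? yes] AND [the claimant has no dependent children? no] → not satisfied.
section 13 — Restricted Person: [Class-S Recipient (section 12)? yes] OR [Designated Case (section 10)? no] OR [Designated Claimant (section 4)? no] → satisfied.
section 7 — Reportable Resident: [the claimant is in receipt of a qualifying disability payment? yes] OR [claimant's age: 45 years ≥ 38 years? yes] → satisfied.
section 11 — Licensed Beneficiary: Reportable Resident (section 7)? yes; the claimant is habitually resident in the territory? no; the claimant is available for work? no — 1 of 3 hold (need ≥2) → not satisfied.
section 6 — Tier IV Case: [not a Restricted Person (section 13)? no] AND [not a Licensed Beneficiary (section 11)? yes] → not satisfied.
section 14 — Supervised Resident: [the claimant is not in receipt of a qualifying disability payment? no] AND [the claimant's partner is in remunerative employment? no] → not satisfied.
section 2 — Protected Claimant: [Supervised Resident (section 14)? no] AND [the claimant has been resident for the qualifying period? yes] AND [the claimant has submitted a valid means declaration? no] → not satisfied.
section 3 — Tier II Household: [the claimant has not been resident for the qualifying period? no] OR [the claimant has submitted a valid means declaration? no] OR [the claimant's partner is in remunerative employment? no] → not satisfied.
section 5 — Registered Recipient: [Protected Claimant (section 2)? no] OR [Tier II Household (section 3)? no] → not satisfied.
section 9 — Critical Claimant: [not a Tier IV Case (section 6)? yes] AND [Registered Recipient (section 5)? no] → not satisfied.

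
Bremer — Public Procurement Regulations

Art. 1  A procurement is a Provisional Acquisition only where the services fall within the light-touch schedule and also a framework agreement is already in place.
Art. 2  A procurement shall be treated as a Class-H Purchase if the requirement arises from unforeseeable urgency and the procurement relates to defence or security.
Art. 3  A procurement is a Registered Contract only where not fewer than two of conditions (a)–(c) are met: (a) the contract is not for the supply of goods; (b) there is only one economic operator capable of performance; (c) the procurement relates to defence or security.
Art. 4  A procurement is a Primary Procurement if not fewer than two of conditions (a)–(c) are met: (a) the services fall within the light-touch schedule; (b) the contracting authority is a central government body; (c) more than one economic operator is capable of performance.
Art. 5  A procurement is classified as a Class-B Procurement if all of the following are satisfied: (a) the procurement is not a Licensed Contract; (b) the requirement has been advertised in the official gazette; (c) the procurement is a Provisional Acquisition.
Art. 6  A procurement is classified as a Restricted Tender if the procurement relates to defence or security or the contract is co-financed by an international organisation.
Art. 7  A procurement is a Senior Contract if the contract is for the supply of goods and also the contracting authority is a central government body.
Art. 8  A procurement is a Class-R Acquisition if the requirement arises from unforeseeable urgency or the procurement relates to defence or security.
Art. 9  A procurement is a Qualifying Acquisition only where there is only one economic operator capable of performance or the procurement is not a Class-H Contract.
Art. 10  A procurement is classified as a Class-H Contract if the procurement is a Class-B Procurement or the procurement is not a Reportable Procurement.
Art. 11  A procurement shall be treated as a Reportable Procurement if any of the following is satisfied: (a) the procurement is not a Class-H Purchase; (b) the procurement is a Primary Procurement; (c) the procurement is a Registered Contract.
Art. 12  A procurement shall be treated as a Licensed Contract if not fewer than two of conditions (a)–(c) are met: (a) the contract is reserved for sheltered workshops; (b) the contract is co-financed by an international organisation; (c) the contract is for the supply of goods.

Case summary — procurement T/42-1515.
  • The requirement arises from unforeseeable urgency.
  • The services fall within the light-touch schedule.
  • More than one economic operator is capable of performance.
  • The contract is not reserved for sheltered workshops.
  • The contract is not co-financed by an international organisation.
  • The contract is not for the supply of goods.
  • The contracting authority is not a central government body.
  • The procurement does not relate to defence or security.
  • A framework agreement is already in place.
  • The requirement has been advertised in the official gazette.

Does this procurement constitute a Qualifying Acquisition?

No

article 12 — Licensed Contract: the contract is reserved for sheltered workshops? no; the contract is co-financed by an international organisation? no; the contract is for the supply of goods? no — 0 of 3 hold (need ≥2) → not satisfied.
article 1 — Provisional Acquisition: [the services fall within the light-touch schedule? yes] AND [a framework agreement is already in place? yes] → satisfied.
article 5 — Class-B Procurement: [not a Licensed Contract (article 12)? yes] AND [the requirement has been advertised in the official gazette? yes] AND [Provisional Acquisition (article 1)? yes] → satisfied.
article 2 — Class-H Purchase: [the requirement arises from unforeseeable urgency? yes] AND [the procurement relates to defence or security? no] → not satisfied.
article 4 — Primary Procurement: the services fall within the light-touch schedule? yes; the contracting authority is a central government body? no; more than one economic operator is capable of performance? yes — 2 of 3 hold (need ≥2) → satisfied.
article 3 — Registered Contract: the contract is not for the supply of goods? yes; there is only one economic operator capable of performance? no; the procurement relates to defence or security? no — 1 of 3 hold (need ≥2) → not satisfied.
article 11 — Reportable Procurement: [not a Class-H Purchase (article 2)? yes] OR [Primary Procurement (article 4)? yes] OR [Registered Contract (article 3)? no] → satisfied.
article 10 — Class-H Contract: [Class-B Procurement (article 5)? yes] OR [not a Reportable Procurement (article 11)? no] → satisfied.
article 9 — Qualifying Acquisition: [there is only one economic operator capable of performance? no] OR [not a Class-H Contract (article 10)? no] → not satisfied.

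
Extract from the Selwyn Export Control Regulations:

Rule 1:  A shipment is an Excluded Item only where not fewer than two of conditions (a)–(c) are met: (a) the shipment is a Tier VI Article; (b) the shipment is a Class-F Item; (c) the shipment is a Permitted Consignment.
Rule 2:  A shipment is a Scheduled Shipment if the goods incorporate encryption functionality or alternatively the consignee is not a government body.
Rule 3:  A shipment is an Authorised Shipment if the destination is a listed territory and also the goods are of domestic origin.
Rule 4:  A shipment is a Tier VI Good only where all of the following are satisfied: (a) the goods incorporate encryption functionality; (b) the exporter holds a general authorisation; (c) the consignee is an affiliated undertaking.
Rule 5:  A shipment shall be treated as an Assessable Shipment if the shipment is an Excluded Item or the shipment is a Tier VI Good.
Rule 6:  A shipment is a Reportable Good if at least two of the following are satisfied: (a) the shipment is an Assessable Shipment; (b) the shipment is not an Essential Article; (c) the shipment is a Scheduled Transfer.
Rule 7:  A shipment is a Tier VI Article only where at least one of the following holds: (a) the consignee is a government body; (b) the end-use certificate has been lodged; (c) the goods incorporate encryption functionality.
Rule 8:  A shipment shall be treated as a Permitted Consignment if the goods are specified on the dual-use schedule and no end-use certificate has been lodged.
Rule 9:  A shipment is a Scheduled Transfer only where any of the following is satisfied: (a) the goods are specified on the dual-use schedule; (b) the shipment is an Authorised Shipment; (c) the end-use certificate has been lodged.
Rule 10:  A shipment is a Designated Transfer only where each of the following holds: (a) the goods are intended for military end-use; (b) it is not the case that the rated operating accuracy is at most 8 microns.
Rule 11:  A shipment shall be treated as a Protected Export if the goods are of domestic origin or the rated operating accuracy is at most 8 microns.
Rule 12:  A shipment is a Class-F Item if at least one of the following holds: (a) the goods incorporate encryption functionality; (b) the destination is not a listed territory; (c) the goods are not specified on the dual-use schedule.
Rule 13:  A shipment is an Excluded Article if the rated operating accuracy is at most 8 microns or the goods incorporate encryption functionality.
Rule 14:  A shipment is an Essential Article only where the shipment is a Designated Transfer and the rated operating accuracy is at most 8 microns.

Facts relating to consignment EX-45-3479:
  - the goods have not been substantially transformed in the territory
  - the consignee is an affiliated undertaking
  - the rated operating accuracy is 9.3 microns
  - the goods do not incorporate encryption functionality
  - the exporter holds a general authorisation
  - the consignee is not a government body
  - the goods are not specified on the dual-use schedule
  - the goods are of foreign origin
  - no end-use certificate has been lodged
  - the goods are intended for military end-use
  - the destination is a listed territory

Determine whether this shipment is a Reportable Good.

No

Under rule 7: the consignee is a government body? no; or the end-use certificate has been lodged? no; or the goods incorporate encryption functionality? no. So the shipment is not a Tier VI Article.
Under rule 12: the goods incorporate encryption functionality? no; or the destination is not a listed territory? no; or the goods are not specified on the dual-use schedule? yes. So the shipment is a Class-F Item.
Under rule 8: the goods are specified on the dual-use schedule? no; and no end-use certificate has been lodged? yes. So the shipment is not a Permitted Consignment.
Under rule 1: Tier VI Article (rule 7)? no; Class-F Item (rule 12)? yes; Permitted Consignment (rule 8)? no — 1 of 3 hold (need ≥2) → not satisfied.
Under rule 4: the goods incorporate encryption functionality? no; and the exporter holds a general authorisation? yes; and the consignee is an affiliated undertaking? yes. So the shipment is not a Tier VI Good.
Under rule 5: Excluded Item (rule 1)? no; or Tier VI Good (rule 4)? no. So the shipment is not an Assessable Shipment.
Under rule 10: the goods are intended for military end-use? yes; and rated operating accuracy: 9.3 microns ≤ 8 microns? no, so negated condition yes. So the shipment is a Designated Transfer.
Under rule 14: Designated Transfer (rule 10)? yes; and rated operating accuracy: 9.3 microns ≤ 8 microns? no. So the shipment is not an Essential Article.
Under rule 3: the destination is a listed territory? yes; and the goods are of domestic origin? no. So the shipment is not an Authorised Shipment.
Under rule 9: the goods are specified on the dual-use schedule? no; or Authorised Shipment (rule 3)? no; or the end-use certificate has been lodged? no. So the shipment is not a Scheduled Transfer.
Under rule 6: Assessable Shipment (rule 5)? no; not an Essential Article (rule 14)? yes; Scheduled Transfer (rule 9)? no — 1 of 3 hold (need ≥2) → not satisfied.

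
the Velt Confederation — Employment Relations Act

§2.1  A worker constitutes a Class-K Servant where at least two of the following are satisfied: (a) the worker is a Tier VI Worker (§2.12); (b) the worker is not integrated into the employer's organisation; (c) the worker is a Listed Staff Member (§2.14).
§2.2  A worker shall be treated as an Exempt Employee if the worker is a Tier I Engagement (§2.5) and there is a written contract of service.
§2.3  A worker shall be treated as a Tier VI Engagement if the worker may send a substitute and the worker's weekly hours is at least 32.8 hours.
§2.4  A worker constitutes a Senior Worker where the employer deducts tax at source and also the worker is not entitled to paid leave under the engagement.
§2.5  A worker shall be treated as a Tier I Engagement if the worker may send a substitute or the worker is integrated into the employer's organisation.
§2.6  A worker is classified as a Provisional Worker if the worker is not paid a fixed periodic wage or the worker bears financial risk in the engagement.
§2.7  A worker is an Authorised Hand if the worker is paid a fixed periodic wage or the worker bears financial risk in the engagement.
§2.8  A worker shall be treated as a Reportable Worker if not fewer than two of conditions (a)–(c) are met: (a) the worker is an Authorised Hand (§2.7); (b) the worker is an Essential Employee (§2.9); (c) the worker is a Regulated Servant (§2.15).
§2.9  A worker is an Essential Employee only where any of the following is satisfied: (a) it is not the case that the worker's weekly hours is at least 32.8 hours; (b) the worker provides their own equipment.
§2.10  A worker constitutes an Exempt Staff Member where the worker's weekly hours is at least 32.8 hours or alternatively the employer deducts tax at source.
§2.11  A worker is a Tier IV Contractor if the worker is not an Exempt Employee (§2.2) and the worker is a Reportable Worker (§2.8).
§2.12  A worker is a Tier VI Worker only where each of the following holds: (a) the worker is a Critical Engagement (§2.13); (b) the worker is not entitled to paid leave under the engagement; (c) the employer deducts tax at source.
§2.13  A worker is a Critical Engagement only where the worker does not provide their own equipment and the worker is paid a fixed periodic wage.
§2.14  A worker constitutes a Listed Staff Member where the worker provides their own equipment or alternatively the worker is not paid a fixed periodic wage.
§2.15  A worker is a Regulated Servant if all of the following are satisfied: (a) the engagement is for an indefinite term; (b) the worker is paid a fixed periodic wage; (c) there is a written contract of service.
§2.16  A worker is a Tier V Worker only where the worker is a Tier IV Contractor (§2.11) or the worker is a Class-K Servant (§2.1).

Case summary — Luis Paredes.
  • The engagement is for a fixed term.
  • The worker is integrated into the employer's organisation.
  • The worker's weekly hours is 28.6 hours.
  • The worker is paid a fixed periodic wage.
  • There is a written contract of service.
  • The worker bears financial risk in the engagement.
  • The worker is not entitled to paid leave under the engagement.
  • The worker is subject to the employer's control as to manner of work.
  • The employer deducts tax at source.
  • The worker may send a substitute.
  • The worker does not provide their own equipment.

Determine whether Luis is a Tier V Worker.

No

Under §2.5: the worker may send a substitute? yes; or the worker is integrated into the employer's organisation? yes. So the worker is a Tier I Engagement.
Under §2.2: Tier I Engagement (§2.5)? yes; and there is a written contract of service? yes. So the worker is an Exempt Employee.
Under §2.7: the worker is paid a fixed periodic wage? yes; or the worker bears financial risk in the engagement? yes. So the worker is an Authorised Hand.
Under §2.9: worker's weekly hours: 28.6 hours ≥ 32.8 hours? no, so negated condition yes; or the worker provides their own equipment? no. So the worker is an Essential Employee.
Under §2.15: the engagement is for an indefinite term? no; and the worker is paid a fixed periodic wage? yes; and there is a written contract of service? yes. So the worker is not a Regulated Servant.
Under §2.8: Authorised Hand (§2.7)? yes; Essential Employee (§2.9)? yes; Regulated Servant (§2.15)? no — 2 of 3 hold (need ≥2) → satisfied.
Under §2.11: not an Exempt Employee (§2.2)? no; and Reportable Worker (§2.8)? yes. So the worker is not a Tier IV Contractor.
Under §2.13: the worker does not provide their own equipment? yes; and the worker is paid a fixed periodic wage? yes. So the worker is a Critical Engagement.
Under §2.12: Critical Engagement (§2.13)? yes; and the worker is not entitled to paid leave under the engagement? yes; and the employer deducts tax at source? yes. So the worker is a Tier VI Worker.
Under §2.14: the worker provides their own equipment? no; or the worker is not paid a fixed periodic wage? no. So the worker is not a Listed Staff Member.
Under §2.1: Tier VI Worker (§2.12)? yes; the worker is not integrated into the employer's organisation? no; Listed Staff Member (§2.14)? no — 1 of 3 hold (need ≥2) → not satisfied.
Under §2.16: Tier IV Contractor (§2.11)? no; or Class-K Servant (§2.1)? no. So the worker is not a Tier V Worker.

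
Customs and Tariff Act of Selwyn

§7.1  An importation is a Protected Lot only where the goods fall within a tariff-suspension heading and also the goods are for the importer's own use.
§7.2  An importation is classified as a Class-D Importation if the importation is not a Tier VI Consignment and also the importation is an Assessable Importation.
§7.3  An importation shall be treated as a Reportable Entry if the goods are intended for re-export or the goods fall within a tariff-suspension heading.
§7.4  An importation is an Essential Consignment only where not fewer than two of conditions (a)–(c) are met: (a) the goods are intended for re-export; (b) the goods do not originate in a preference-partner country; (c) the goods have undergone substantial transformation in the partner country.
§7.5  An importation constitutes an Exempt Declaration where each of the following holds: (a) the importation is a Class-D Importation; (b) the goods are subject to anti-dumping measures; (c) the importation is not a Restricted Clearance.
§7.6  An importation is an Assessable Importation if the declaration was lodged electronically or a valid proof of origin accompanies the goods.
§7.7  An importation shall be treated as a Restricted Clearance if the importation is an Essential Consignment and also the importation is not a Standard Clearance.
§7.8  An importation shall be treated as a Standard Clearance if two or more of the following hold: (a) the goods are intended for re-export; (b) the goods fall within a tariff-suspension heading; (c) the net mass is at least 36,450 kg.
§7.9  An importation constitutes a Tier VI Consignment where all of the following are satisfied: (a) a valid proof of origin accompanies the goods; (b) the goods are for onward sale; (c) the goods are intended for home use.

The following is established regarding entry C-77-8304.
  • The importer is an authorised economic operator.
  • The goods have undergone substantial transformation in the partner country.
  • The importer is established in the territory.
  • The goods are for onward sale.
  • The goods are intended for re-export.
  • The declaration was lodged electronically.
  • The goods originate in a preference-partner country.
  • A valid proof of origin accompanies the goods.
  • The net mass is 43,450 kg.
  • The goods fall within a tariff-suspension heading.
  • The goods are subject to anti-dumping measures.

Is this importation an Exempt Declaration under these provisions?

Yes

Under §7.9: a valid proof of origin accompanies the goods? yes; and the goods are for onward sale? yes; and the goods are intended for home use? no. So the importation is not a Tier VI Consignment.
Under §7.6: the declaration was lodged electronically? yes; or a valid proof of origin accompanies the goods? yes. So the importation is an Assessable Importation.
Under §7.2: not a Tier VI Consignment (§7.9)? yes; and Assessable Importation (§7.6)? yes. So the importation is a Class-D Importation.
Under §7.4: the goods are intended for re-export? yes; the goods do not originate in a preference-partner country? no; the goods have undergone substantial transformation in the partner country? yes — 2 of 3 hold (need ≥2) → satisfied.
Under §7.8: the goods are intended for re-export? yes; the goods fall within a tariff-suspension heading? yes; net mass: 43,450 kg ≥ 36,450 kg? yes — 3 of 3 hold (need ≥2) → satisfied.
Under §7.7: Essential Consignment (§7.4)? yes; and not a Standard Clearance (§7.8)? no. So the importation is not a Restricted Clearance.
Under §7.5: Class-D Importation (§7.2)? yes; and the goods are subject to anti-dumping measures? yes; and not a Restricted Clearance (§7.7)? yes. So the importation is an Exempt Declaration.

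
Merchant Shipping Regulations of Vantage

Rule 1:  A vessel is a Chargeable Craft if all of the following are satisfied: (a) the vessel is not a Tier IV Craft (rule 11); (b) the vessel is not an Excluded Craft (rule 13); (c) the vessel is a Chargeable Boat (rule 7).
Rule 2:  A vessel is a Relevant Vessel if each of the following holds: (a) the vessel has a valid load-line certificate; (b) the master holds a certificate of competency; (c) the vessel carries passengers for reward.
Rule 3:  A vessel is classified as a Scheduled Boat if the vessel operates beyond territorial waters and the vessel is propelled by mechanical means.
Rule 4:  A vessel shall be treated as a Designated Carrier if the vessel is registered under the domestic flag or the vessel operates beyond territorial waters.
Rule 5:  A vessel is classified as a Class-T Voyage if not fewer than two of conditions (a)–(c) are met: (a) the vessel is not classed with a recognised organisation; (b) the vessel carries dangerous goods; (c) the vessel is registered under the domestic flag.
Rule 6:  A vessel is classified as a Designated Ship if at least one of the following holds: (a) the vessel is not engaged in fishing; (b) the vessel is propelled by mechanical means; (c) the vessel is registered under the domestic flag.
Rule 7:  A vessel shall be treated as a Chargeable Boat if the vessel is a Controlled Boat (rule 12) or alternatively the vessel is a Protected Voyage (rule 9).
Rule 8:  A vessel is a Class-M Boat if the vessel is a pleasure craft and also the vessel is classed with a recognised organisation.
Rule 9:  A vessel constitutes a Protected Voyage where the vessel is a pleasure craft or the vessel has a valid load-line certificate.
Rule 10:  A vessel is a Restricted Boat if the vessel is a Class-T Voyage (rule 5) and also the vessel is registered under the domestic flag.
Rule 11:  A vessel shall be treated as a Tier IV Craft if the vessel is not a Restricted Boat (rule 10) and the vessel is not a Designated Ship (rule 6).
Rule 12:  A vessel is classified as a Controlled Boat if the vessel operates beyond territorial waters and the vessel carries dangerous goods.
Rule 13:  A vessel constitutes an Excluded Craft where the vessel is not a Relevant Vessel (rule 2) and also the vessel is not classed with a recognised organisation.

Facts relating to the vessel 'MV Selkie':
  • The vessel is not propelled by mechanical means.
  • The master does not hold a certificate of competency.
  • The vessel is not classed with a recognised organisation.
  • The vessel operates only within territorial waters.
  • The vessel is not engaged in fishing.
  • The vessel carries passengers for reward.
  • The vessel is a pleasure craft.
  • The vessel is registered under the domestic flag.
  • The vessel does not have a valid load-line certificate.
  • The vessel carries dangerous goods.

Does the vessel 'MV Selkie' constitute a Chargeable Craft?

rule 5 — Class-T Voyage: the vessel is not classed with a recognised organisation? yes; the vessel carries dangerous goods? yes; the vessel is registered under the domestic flag? yes — 3 of 3 hold (need ≥2) → satisfied.
rule 10 — Restricted Boat: [Class-T Voyage (rule 5)? yes] AND [the vessel is registered under the domestic flag? yes] → satisfied.
rule 6 — Designated Ship: [the vessel is not engaged in fishing? yes] OR [the vessel is propelled by mechanical means? no] OR [the vessel is registered under the domestic flag? yes] → satisfied.
rule 11 — Tier IV Craft: [not a Restricted Boat (rule 10)? no] AND [not a Designated Ship (rule 6)? no] → not satisfied.
rule 2 — Relevant Vessel: [the vessel has a valid load-line certificate? no] AND [the master holds a certificate of competency? no] AND [the vessel carries passengers for reward? yes] → not satisfied.
rule 13 — Excluded Craft: [not a Relevant Vessel (rule 2)? yes] AND [the vessel is not classed with a recognised organisation? yes] → satisfied.
rule 12 — Controlled Boat: [the vessel operates beyond territorial waters? no] AND [the vessel carries dangerous goods? yes] → not satisfied.
rule 9 — Protected Voyage: [the vessel is a pleasure craft? yes] OR [the vessel has a valid load-line certificate? no] → satisfied.
rule 7 — Chargeable Boat: [Controlled Boat (rule 12)? no] OR [Protected Voyage (rule 9)? yes] → satisfied.
rule 1 — Chargeable Craft: [not a Tier IV Craft (rule 11)? yes] AND [not an Excluded Craft (rule 13)? no] AND [Chargeable Boat (rule 7)? yes] → not satisfied.

No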